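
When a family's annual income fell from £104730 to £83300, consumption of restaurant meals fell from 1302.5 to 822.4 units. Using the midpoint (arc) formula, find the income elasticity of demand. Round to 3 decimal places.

1.982

ΔQ = 822.4 − 1302.5 = -480.1; midpoint Q̄ = (1302.5 + 822.4)/2 = 1062.45.
ΔI = 83300 − 104730 = -21430; midpoint Ī = (104730 + 83300)/2 = 94015.
η = (ΔQ/Q̄) ÷ (ΔI/Ī) = (-480.1/1062.45) ÷ (-21430/94015) = 1.982.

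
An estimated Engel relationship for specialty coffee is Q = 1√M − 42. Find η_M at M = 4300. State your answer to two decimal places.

At M = 4300: Q = 23.574.
dQ/dM = 1/(2√M) = 0.00762493 at this income.
η = (dQ/dM)·(M/Q) = 0.00762493 × (4300/23.574) = 1.39.

1.39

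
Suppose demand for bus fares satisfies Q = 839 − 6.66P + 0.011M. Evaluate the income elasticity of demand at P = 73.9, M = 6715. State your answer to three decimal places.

0.176

At P = 73.9, M = 6715: Q = 420.691.
Holding P constant, ∂Q/∂M = 0.011.
η_M = (∂Q/∂M)·(M/Q) = 0.011 × (6715/420.691) = 0.176.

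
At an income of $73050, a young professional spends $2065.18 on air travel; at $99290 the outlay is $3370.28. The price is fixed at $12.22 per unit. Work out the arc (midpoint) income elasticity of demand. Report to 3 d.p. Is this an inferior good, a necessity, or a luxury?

1.577 (luxury)

With a constant price, Q₁ = 2065.18/12.22 = 169.000 and Q₂ = 3370.28/12.22 = 275.800 (equivalently, work directly with expenditure since P cancels).
Midpoint %ΔQ = (3370.28 − 2065.18)/2717.73 = 0.48022; midpoint %ΔI = (99290 − 73050)/86170 = 0.30451.
η = 0.48022 / 0.30451 = 1.577.
η > 1 ⇒ luxury.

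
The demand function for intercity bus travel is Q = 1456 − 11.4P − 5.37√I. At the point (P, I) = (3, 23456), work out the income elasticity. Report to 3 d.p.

-0.686

At P = 3, I = 23456: Q = 599.366.
Holding P constant, ∂Q/∂I = -5.37/(2√I) = -0.0175314.
η_I = (∂Q/∂I)·(I/Q) = -0.0175314 × (23456/599.366) = -0.686.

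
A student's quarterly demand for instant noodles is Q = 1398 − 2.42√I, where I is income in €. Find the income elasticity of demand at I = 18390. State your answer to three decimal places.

At I = 18390: Q = 1069.824.
dQ/dI = -2.42/(2√I) = -0.00892266 at this income.
η = (dQ/dI)·(I/Q) = -0.00892266 × (18390/1069.824) = -0.153.

-0.153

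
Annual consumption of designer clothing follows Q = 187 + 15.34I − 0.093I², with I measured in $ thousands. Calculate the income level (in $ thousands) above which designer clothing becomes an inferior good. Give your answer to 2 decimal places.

dQ/dI = 15.34 − 0.186I.
The good is inferior where dQ/dI < 0. Setting dQ/dI = 0 gives I = 15.34 / 0.186 = 82.47.

82.47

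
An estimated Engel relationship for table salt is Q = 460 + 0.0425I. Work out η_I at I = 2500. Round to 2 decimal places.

0.19

At I = 2500: Q = 566.250.
dQ/dI = 0.0425.
η = (dQ/dI)·(I/Q) = 0.0425 × (2500/566.250) = 0.19.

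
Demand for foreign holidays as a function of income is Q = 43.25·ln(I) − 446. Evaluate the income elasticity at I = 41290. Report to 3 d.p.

At I = 41290: Q = 13.677.
dQ/dI = 43.25/I = 0.00104747 at this income.
η = (dQ/dI)·(I/Q) = 0.00104747 × (41290/13.677) = 3.162.

3.162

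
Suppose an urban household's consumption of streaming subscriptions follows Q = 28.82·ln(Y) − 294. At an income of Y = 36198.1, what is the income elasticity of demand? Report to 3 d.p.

3.384

At Y = 36198.1: Q = 8.517.
dQ/dY = 28.82/Y = 0.000796174 at this income.
η = (dQ/dY)·(Y/Q) = 0.000796174 × (36198.1/8.517) = 3.384.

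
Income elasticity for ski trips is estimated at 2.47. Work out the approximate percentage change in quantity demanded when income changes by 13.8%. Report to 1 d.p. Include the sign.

34.1%

%ΔQ ≈ η × %ΔI = 2.47 × 13.8% = 34.1%.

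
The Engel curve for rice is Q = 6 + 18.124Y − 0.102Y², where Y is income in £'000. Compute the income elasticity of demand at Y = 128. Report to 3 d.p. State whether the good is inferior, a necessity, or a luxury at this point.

At Y = 128: Q = 654.7040.
dQ/dY = 18.124 − 0.204Y = -7.98800.
η = (dQ/dY)·(Y/Q) = -7.98800 × (128/654.7040) = -1.562.
η < 0 ⇒ inferior good.

-1.562 (inferior good)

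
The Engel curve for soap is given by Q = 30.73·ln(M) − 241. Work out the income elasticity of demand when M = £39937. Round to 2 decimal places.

0.36

At M = 39937: Q = 84.586.
dQ/dM = 30.73/M = 0.000769462 at this income.
η = (dQ/dM)·(M/Q) = 0.000769462 × (39937/84.586) = 0.36.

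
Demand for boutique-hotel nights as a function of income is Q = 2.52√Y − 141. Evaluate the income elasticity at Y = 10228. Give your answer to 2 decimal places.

At Y = 10228: Q = 113.857.
dQ/dY = 2.52/(2√Y) = 0.0124588 at this income.
η = (dQ/dY)·(Y/Q) = 0.0124588 × (10228/113.857) = 1.12.

1.12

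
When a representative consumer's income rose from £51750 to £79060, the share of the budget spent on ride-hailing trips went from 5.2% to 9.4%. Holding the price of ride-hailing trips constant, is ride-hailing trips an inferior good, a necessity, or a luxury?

luxury

The budget share rises as income rises, so η > 1.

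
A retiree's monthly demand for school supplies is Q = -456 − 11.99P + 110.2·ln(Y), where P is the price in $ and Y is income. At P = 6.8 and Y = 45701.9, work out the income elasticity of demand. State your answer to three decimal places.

0.171

At P = 6.8, Y = 45701.9: Q = 644.902.
Holding P constant, ∂Q/∂Y = 110.2/Y = 0.00241128.
η_Y = (∂Q/∂Y)·(Y/Q) = 0.00241128 × (45701.9/644.902) = 0.171.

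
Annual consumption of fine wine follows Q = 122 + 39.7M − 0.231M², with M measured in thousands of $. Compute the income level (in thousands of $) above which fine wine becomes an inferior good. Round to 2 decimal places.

dQ/dM = 39.7 − 0.462M.
The good is inferior where dQ/dM < 0. Setting dQ/dM = 0 gives M = 39.7 / 0.462 = 85.93.

85.93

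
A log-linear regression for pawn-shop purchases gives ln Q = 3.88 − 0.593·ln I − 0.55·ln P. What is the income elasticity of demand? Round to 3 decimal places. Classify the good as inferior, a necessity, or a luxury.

-0.593 (inferior good)

In a log-linear demand, the coefficient on ln I is the income elasticity.
So η = -0.593.
η < 0 ⇒ inferior good.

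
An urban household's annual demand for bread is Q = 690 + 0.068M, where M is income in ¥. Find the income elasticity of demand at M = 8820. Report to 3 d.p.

0.465

At M = 8820: Q = 1289.760.
dQ/dM = 0.068.
η = (dQ/dM)·(M/Q) = 0.068 × (8820/1289.760) = 0.465.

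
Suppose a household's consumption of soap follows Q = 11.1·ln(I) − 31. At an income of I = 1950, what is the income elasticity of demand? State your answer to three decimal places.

At I = 1950: Q = 53.089.
dQ/dI = 11.1/I = 0.00569231 at this income.
η = (dQ/dI)·(I/Q) = 0.00569231 × (1950/53.089) = 0.209.

0.209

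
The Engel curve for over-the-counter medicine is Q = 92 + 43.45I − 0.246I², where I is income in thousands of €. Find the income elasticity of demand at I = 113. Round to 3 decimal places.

At I = 113: Q = 1860.6760.
dQ/dI = 43.45 − 0.492I = -12.14600.
η = (dQ/dI)·(I/Q) = -12.14600 × (113/1860.6760) = -0.738.

-0.738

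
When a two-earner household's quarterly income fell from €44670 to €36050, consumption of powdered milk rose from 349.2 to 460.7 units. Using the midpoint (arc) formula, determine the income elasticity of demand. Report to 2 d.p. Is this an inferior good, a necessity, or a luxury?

-1.29 (inferior good)

ΔQ = 460.7 − 349.2 = 111.5; midpoint Q̄ = (349.2 + 460.7)/2 = 404.95.
ΔI = 36050 − 44670 = -8620; midpoint Ī = (44670 + 36050)/2 = 40360.
η = (ΔQ/Q̄) ÷ (ΔI/Ī) = (111.5/404.95) ÷ (-8620/40360) = -1.29.
η < 0 ⇒ inferior good.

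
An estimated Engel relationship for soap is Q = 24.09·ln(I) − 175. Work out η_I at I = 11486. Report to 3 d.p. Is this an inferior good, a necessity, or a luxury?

At I = 11486: Q = 50.215.
dQ/dI = 24.09/I = 0.00209734 at this income.
η = (dQ/dI)·(I/Q) = 0.00209734 × (11486/50.215) = 0.480.
Since 0 < η < 1, the good is a necessity.

0.480 (necessity)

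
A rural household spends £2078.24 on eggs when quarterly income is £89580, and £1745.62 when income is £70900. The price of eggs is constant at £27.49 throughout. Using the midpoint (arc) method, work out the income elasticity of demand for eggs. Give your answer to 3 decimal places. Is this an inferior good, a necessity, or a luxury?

With a constant price, Q₁ = 2078.24/27.49 = 75.600 and Q₂ = 1745.62/27.49 = 63.500 (equivalently, work directly with expenditure since P cancels).
Midpoint %ΔQ = (1745.62 − 2078.24)/1911.93 = -0.17397; midpoint %ΔI = (70900 − 89580)/80240 = -0.23280.
η = -0.17397 / -0.23280 = 0.747.
0 < η < 1 ⇒ necessity.

0.747 (necessity)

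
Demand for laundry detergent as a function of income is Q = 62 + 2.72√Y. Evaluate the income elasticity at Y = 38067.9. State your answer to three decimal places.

At Y = 38067.9: Q = 592.699.
dQ/dY = 2.72/(2√Y) = 0.00697043 at this income.
η = (dQ/dY)·(Y/Q) = 0.00697043 × (38067.9/592.699) = 0.448.

0.448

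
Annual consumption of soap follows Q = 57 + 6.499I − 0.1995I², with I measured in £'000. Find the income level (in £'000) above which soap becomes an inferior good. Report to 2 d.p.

dQ/dI = 6.499 − 0.399I.
The good is inferior where dQ/dI < 0. Setting dQ/dI = 0 gives I = 6.499 / 0.399 = 16.29.

16.29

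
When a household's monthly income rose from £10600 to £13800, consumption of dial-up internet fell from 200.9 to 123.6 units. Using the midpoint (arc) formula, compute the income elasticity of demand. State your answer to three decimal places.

-1.816

ΔQ = 123.6 − 200.9 = -77.3; midpoint Q̄ = (200.9 + 123.6)/2 = 162.25.
ΔI = 13800 − 10600 = 3200; midpoint Ī = (10600 + 13800)/2 = 12200.
η = (ΔQ/Q̄) ÷ (ΔI/Ī) = (-77.3/162.25) ÷ (3200/12200) = -1.816.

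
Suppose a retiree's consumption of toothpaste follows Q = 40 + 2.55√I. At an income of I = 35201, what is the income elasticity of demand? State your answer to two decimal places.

At I = 35201: Q = 518.429.
dQ/dI = 2.55/(2√I) = 0.00679568 at this income.
η = (dQ/dI)·(I/Q) = 0.00679568 × (35201/518.429) = 0.46.

0.46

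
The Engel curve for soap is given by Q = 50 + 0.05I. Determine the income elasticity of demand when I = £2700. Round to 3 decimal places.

At I = 2700: Q = 185.000.
dQ/dI = 0.05.
η = (dQ/dI)·(I/Q) = 0.05 × (2700/185.000) = 0.730.

0.730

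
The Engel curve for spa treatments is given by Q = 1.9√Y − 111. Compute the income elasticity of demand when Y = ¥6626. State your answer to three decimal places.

At Y = 6626: Q = 43.660.
dQ/dY = 1.9/(2√Y) = 0.0116707 at this income.
η = (dQ/dY)·(Y/Q) = 0.0116707 × (6626/43.660) = 1.771.

1.771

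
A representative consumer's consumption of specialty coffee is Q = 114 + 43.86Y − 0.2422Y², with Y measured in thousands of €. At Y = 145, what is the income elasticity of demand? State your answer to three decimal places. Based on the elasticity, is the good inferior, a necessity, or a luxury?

At Y = 145: Q = 1381.4450.
dQ/dY = 43.86 − 0.4844Y = -26.37800.
η = (dQ/dY)·(Y/Q) = -26.37800 × (145/1381.4450) = -2.769.
η < 0 ⇒ inferior good.

-2.769 (inferior good)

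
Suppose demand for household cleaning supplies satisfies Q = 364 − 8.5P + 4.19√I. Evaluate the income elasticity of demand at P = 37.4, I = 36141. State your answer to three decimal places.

0.473

At P = 37.4, I = 36141: Q = 842.652.
Holding P constant, ∂Q/∂I = 4.19/(2√I) = 0.0110201.
η_I = (∂Q/∂I)·(I/Q) = 0.0110201 × (36141/842.652) = 0.473.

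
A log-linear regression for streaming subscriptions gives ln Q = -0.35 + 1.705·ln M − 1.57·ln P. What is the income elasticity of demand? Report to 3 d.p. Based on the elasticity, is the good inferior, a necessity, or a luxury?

1.705 (luxury)

In a log-linear demand, the coefficient on ln M is the income elasticity.
So η = 1.705.
η > 1 ⇒ luxury.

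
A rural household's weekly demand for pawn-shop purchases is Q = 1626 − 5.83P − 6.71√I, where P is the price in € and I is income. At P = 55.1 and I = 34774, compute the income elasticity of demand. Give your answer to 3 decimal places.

At P = 55.1, I = 34774: Q = 53.500.
Holding P constant, ∂Q/∂I = -6.71/(2√I) = -0.0179914.
η_I = (∂Q/∂I)·(I/Q) = -0.0179914 × (34774/53.500) = -11.694.

-11.694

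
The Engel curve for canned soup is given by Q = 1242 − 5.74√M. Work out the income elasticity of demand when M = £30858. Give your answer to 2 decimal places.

At M = 30858: Q = 233.686.
dQ/dM = -5.74/(2√M) = -0.016338 at this income.
η = (dQ/dM)·(M/Q) = -0.016338 × (30858/233.686) = -2.16.

-2.16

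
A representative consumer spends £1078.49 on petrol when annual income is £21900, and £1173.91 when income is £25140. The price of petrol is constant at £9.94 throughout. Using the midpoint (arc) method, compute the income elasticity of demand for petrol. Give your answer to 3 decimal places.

0.615

With a constant price, Q₁ = 1078.49/9.94 = 108.500 and Q₂ = 1173.91/9.94 = 118.100 (equivalently, work directly with expenditure since P cancels).
Midpoint %ΔQ = (1173.91 − 1078.49)/1126.20 = 0.08473; midpoint %ΔI = (25140 − 21900)/23520 = 0.13776.
η = 0.08473 / 0.13776 = 0.615.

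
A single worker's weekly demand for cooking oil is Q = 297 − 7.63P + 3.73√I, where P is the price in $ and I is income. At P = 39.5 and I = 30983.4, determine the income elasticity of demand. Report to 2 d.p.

At P = 39.5, I = 30983.4: Q = 652.173.
Holding P constant, ∂Q/∂I = 3.73/(2√I) = 0.0105953.
η_I = (∂Q/∂I)·(I/Q) = 0.0105953 × (30983.4/652.173) = 0.50.

0.50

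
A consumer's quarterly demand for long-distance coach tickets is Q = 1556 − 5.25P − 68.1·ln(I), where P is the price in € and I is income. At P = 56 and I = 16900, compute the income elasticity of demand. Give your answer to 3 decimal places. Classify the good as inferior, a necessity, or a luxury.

-0.114 (inferior good)

At P = 56, I = 16900: Q = 599.042.
Holding P constant, ∂Q/∂I = -68.1/I = -0.00402959.
η_I = (∂Q/∂I)·(I/Q) = -0.00402959 × (16900/599.042) = -0.114.
Since η < 0, this is an inferior good.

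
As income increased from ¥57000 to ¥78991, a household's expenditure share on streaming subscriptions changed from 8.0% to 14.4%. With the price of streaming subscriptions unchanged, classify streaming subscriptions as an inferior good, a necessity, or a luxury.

The budget share rises as income rises, so η > 1.

luxury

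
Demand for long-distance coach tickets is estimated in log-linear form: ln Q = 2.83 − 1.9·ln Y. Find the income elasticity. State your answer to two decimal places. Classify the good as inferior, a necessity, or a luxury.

-1.90 (inferior good)

In a log-linear demand, the coefficient on ln Y is the income elasticity.
So η = -1.90.
η < 0 ⇒ inferior good.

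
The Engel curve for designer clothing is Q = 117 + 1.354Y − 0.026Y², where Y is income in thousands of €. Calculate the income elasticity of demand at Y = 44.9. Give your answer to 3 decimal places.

-0.351

At Y = 44.9: Q = 125.3783.
dQ/dY = 1.354 − 0.052Y = -0.98080.
η = (dQ/dY)·(Y/Q) = -0.98080 × (44.9/125.3783) = -0.351.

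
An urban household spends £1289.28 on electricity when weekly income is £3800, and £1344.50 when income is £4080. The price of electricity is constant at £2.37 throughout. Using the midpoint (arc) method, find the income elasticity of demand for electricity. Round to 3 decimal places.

0.590

With a constant price, Q₁ = 1289.28/2.37 = 544.000 and Q₂ = 1344.50/2.37 = 567.300 (equivalently, work directly with expenditure since P cancels).
Midpoint %ΔQ = (1344.50 − 1289.28)/1316.89 = 0.04193; midpoint %ΔI = (4080 − 3800)/3940 = 0.07107.
η = 0.04193 / 0.07107 = 0.590.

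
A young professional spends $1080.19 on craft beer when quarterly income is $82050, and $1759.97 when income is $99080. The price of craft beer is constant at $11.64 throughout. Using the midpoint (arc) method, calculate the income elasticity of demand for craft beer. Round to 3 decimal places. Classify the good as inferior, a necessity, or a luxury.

With a constant price, Q₁ = 1080.19/11.64 = 92.800 and Q₂ = 1759.97/11.64 = 151.200 (equivalently, work directly with expenditure since P cancels).
Midpoint %ΔQ = (1759.97 − 1080.19)/1420.08 = 0.47869; midpoint %ΔI = (99080 − 82050)/90565 = 0.18804.
η = 0.47869 / 0.18804 = 2.546.
η > 1 ⇒ luxury.

2.546 (luxury)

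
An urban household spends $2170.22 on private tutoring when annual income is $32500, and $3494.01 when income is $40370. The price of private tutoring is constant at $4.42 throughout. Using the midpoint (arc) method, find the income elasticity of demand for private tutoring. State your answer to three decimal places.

2.164

With a constant price, Q₁ = 2170.22/4.42 = 491.000 and Q₂ = 3494.01/4.42 = 790.500 (equivalently, work directly with expenditure since P cancels).
Midpoint %ΔQ = (3494.01 − 2170.22)/2832.12 = 0.46742; midpoint %ΔI = (40370 − 32500)/36435 = 0.21600.
η = 0.46742 / 0.21600 = 2.164.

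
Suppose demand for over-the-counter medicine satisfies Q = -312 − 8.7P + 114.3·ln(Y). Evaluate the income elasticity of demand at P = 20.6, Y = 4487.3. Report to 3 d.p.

0.243

At P = 20.6, Y = 4487.3: Q = 469.929.
Holding P constant, ∂Q/∂Y = 114.3/Y = 0.0254719.
η_Y = (∂Q/∂Y)·(Y/Q) = 0.0254719 × (4487.3/469.929) = 0.243.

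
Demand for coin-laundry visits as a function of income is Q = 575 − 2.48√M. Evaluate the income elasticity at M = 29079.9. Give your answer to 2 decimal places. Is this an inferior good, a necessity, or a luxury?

At M = 29079.9: Q = 152.090.
dQ/dM = -2.48/(2√M) = -0.00727152 at this income.
η = (dQ/dM)·(M/Q) = -0.00727152 × (29079.9/152.090) = -1.39.
Since η < 0, the good is an inferior good.

-1.39 (inferior good)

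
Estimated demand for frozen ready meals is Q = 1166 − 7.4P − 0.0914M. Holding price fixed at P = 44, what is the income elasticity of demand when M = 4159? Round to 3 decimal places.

At P = 44, M = 4159: Q = 460.267.
Holding P constant, ∂Q/∂M = −0.0914.
η_M = (∂Q/∂M)·(M/Q) = -0.0914 × (4159/460.267) = -0.826.

-0.826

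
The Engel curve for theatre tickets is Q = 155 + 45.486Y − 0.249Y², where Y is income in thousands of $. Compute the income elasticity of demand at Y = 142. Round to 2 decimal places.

At Y = 142: Q = 1593.1760.
dQ/dY = 45.486 − 0.498Y = -25.23000.
η = (dQ/dY)·(Y/Q) = -25.23000 × (142/1593.1760) = -2.25.

-2.25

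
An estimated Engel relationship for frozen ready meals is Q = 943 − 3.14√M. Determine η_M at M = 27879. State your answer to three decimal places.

-0.626

At M = 27879: Q = 418.714.
dQ/dM = -3.14/(2√M) = -0.00940288 at this income.
η = (dQ/dM)·(M/Q) = -0.00940288 × (27879/418.714) = -0.626.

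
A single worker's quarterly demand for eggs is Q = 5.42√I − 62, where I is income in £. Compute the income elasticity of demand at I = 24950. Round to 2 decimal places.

0.54

At I = 24950: Q = 794.120.
dQ/dI = 5.42/(2√I) = 0.0171567 at this income.
η = (dQ/dI)·(I/Q) = 0.0171567 × (24950/794.120) = 0.54.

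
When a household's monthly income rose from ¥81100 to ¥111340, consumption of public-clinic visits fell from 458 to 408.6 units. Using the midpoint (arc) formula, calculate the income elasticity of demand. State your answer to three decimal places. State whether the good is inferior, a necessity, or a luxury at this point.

-0.363 (inferior good)

ΔQ = 408.6 − 458 = -49.4; midpoint Q̄ = (458 + 408.6)/2 = 433.3.
ΔI = 111340 − 81100 = 30240; midpoint Ī = (81100 + 111340)/2 = 96220.
η = (ΔQ/Q̄) ÷ (ΔI/Ī) = (-49.4/433.3) ÷ (30240/96220) = -0.363.
η < 0 ⇒ inferior good.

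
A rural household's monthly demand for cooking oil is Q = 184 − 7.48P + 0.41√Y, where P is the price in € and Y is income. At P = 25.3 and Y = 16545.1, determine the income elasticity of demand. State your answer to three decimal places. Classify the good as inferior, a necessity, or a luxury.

At P = 25.3, Y = 16545.1: Q = 47.493.
Holding P constant, ∂Q/∂Y = 0.41/(2√Y) = 0.00159375.
η_Y = (∂Q/∂Y)·(Y/Q) = 0.00159375 × (16545.1/47.493) = 0.555.
Since 0 < η < 1, this is a necessity.

0.555 (necessity)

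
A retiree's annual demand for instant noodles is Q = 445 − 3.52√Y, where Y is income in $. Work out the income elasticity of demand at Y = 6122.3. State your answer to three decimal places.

At Y = 6122.3: Q = 169.577.
dQ/dY = -3.52/(2√Y) = -0.0224934 at this income.
η = (dQ/dY)·(Y/Q) = -0.0224934 × (6122.3/169.577) = -0.812.

-0.812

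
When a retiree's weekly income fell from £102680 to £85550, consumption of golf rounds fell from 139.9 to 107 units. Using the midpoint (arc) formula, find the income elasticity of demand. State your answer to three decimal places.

ΔQ = 107 − 139.9 = -32.9; midpoint Q̄ = (139.9 + 107)/2 = 123.45.
ΔI = 85550 − 102680 = -17130; midpoint Ī = (102680 + 85550)/2 = 94115.
η = (ΔQ/Q̄) ÷ (ΔI/Ī) = (-32.9/123.45) ÷ (-17130/94115) = 1.464.

1.464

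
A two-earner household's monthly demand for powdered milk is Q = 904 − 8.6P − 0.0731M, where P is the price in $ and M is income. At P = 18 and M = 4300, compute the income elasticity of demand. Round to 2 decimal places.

-0.72

At P = 18, M = 4300: Q = 434.870.
Holding P constant, ∂Q/∂M = −0.0731.
η_M = (∂Q/∂M)·(M/Q) = -0.0731 × (4300/434.870) = -0.72.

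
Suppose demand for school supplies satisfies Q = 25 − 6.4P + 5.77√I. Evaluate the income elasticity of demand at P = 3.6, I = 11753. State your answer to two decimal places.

0.50

At P = 3.6, I = 11753: Q = 627.493.
Holding P constant, ∂Q/∂I = 5.77/(2√I) = 0.0266116.
η_I = (∂Q/∂I)·(I/Q) = 0.0266116 × (11753/627.493) = 0.50.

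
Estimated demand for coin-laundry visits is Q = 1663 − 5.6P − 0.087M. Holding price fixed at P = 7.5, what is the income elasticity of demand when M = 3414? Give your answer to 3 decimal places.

-0.224

At P = 7.5, M = 3414: Q = 1323.982.
Holding P constant, ∂Q/∂M = −0.087.
η_M = (∂Q/∂M)·(M/Q) = -0.087 × (3414/1323.982) = -0.224.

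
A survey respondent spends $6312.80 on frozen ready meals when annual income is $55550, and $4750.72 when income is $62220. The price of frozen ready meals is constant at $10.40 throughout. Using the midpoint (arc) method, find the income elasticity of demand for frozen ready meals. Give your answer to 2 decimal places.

-2.49

With a constant price, Q₁ = 6312.80/10.40 = 607.000 and Q₂ = 4750.72/10.40 = 456.800 (equivalently, work directly with expenditure since P cancels).
Midpoint %ΔQ = (4750.72 − 6312.80)/5531.76 = -0.28238; midpoint %ΔI = (62220 − 55550)/58885 = 0.11327.
η = -0.28238 / 0.11327 = -2.49.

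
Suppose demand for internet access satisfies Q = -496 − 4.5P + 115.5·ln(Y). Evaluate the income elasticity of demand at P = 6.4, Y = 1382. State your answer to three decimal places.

0.372

At P = 6.4, Y = 1382: Q = 310.414.
Holding P constant, ∂Q/∂Y = 115.5/Y = 0.0835745.
η_Y = (∂Q/∂Y)·(Y/Q) = 0.0835745 × (1382/310.414) = 0.372.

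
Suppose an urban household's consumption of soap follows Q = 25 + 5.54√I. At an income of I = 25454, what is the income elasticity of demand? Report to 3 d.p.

0.486

At I = 25454: Q = 908.869.
dQ/dI = 5.54/(2√I) = 0.0173621 at this income.
η = (dQ/dI)·(I/Q) = 0.0173621 × (25454/908.869) = 0.486.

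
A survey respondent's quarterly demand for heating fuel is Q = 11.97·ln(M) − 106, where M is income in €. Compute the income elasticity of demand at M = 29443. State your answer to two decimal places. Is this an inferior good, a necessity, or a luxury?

0.70 (necessity)

At M = 29443: Q = 17.174.
dQ/dM = 11.97/M = 0.000406548 at this income.
η = (dQ/dM)·(M/Q) = 0.000406548 × (29443/17.174) = 0.70.
Since 0 < η < 1, the good is a necessity.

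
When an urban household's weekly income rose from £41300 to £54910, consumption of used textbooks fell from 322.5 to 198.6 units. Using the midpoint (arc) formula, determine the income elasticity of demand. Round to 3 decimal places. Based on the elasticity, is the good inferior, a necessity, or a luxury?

-1.681 (inferior good)

ΔQ = 198.6 − 322.5 = -123.9; midpoint Q̄ = (322.5 + 198.6)/2 = 260.55.
ΔI = 54910 − 41300 = 13610; midpoint Ī = (41300 + 54910)/2 = 48105.
η = (ΔQ/Q̄) ÷ (ΔI/Ī) = (-123.9/260.55) ÷ (13610/48105) = -1.681.
η < 0 ⇒ inferior good.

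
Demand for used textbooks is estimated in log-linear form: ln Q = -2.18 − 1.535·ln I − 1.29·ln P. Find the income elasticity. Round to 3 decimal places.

In a log-linear demand, the coefficient on ln I is the income elasticity.
So η = -1.535.

-1.535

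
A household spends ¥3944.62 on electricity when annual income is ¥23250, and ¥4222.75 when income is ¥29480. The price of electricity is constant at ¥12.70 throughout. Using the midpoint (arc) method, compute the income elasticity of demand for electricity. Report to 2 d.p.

With a constant price, Q₁ = 3944.62/12.70 = 310.600 and Q₂ = 4222.75/12.70 = 332.500 (equivalently, work directly with expenditure since P cancels).
Midpoint %ΔQ = (4222.75 − 3944.62)/4083.69 = 0.06811; midpoint %ΔI = (29480 − 23250)/26365 = 0.23630.
η = 0.06811 / 0.23630 = 0.29.

0.29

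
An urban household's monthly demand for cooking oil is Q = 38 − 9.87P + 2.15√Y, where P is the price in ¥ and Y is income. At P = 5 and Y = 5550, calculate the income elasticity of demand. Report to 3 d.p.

At P = 5, Y = 5550: Q = 148.821.
Holding P constant, ∂Q/∂Y = 2.15/(2√Y) = 0.0144299.
η_Y = (∂Q/∂Y)·(Y/Q) = 0.0144299 × (5550/148.821) = 0.538.

0.538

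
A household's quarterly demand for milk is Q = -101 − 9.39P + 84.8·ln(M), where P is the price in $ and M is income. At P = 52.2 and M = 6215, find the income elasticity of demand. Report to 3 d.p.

At P = 52.2, M = 6215: Q = 149.546.
Holding P constant, ∂Q/∂M = 84.8/M = 0.0136444.
η_M = (∂Q/∂M)·(M/Q) = 0.0136444 × (6215/149.546) = 0.567.

0.567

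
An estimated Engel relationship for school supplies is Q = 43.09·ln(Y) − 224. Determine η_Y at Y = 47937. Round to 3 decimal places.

0.179

At Y = 47937: Q = 240.409.
dQ/dY = 43.09/Y = 0.000898888 at this income.
η = (dQ/dY)·(Y/Q) = 0.000898888 × (47937/240.409) = 0.179.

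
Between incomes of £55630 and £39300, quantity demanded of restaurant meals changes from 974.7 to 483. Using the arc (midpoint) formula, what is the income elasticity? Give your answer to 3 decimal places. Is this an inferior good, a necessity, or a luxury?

ΔQ = 483 − 974.7 = -491.7; midpoint Q̄ = (974.7 + 483)/2 = 728.85.
ΔI = 39300 − 55630 = -16330; midpoint Ī = (55630 + 39300)/2 = 47465.
η = (ΔQ/Q̄) ÷ (ΔI/Ī) = (-491.7/728.85) ÷ (-16330/47465) = 1.961.
η > 1 ⇒ luxury.

1.961 (luxury)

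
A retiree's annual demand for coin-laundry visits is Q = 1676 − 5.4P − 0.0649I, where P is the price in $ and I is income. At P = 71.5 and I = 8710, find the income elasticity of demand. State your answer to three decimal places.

-0.780

At P = 71.5, I = 8710: Q = 724.621.
Holding P constant, ∂Q/∂I = −0.0649.
η_I = (∂Q/∂I)·(I/Q) = -0.0649 × (8710/724.621) = -0.780.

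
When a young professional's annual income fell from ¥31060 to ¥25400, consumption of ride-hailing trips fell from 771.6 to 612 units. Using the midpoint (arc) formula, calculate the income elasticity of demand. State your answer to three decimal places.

ΔQ = 612 − 771.6 = -159.6; midpoint Q̄ = (771.6 + 612)/2 = 691.8.
ΔI = 25400 − 31060 = -5660; midpoint Ī = (31060 + 25400)/2 = 28230.
η = (ΔQ/Q̄) ÷ (ΔI/Ī) = (-159.6/691.8) ÷ (-5660/28230) = 1.151.

1.151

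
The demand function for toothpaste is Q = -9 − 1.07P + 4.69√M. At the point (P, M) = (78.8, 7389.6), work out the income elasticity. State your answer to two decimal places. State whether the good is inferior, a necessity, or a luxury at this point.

0.65 (necessity)

At P = 78.8, M = 7389.6: Q = 309.849.
Holding P constant, ∂Q/∂M = 4.69/(2√M) = 0.0272792.
η_M = (∂Q/∂M)·(M/Q) = 0.0272792 × (7389.6/309.849) = 0.65.
Since 0 < η < 1, this is a necessity.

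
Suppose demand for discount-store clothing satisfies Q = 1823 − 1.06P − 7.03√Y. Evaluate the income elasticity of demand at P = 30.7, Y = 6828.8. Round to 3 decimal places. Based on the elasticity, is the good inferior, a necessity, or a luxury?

-0.240 (inferior good)

At P = 30.7, Y = 6828.8: Q = 1209.523.
Holding P constant, ∂Q/∂Y = -7.03/(2√Y) = -0.0425357.
η_Y = (∂Q/∂Y)·(Y/Q) = -0.0425357 × (6828.8/1209.523) = -0.240.
Since η < 0, this is an inferior good.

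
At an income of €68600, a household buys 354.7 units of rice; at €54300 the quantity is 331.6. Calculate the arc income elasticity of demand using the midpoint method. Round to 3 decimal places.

0.289

ΔQ = 331.6 − 354.7 = -23.1; midpoint Q̄ = (354.7 + 331.6)/2 = 343.15.
ΔI = 54300 − 68600 = -14300; midpoint Ī = (68600 + 54300)/2 = 61450.
η = (ΔQ/Q̄) ÷ (ΔI/Ī) = (-23.1/343.15) ÷ (-14300/61450) = 0.289.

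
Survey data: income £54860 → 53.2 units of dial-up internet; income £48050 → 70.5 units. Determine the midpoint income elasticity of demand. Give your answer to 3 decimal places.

-2.113

ΔQ = 70.5 − 53.2 = 17.3; midpoint Q̄ = (53.2 + 70.5)/2 = 61.85.
ΔI = 48050 − 54860 = -6810; midpoint Ī = (54860 + 48050)/2 = 51455.
η = (ΔQ/Q̄) ÷ (ΔI/Ī) = (17.3/61.85) ÷ (-6810/51455) = -2.113.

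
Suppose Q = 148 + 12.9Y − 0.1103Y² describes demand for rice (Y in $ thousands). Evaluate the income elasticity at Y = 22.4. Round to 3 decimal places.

At Y = 22.4: Q = 381.6159.
dQ/dY = 12.9 − 0.2206Y = 7.95856.
η = (dQ/dY)·(Y/Q) = 7.95856 × (22.4/381.6159) = 0.467.

0.467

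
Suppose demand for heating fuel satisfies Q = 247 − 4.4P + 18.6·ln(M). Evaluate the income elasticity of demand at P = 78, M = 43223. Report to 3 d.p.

At P = 78, M = 43223: Q = 102.339.
Holding P constant, ∂Q/∂M = 18.6/M = 0.000430326.
η_M = (∂Q/∂M)·(M/Q) = 0.000430326 × (43223/102.339) = 0.182.

0.182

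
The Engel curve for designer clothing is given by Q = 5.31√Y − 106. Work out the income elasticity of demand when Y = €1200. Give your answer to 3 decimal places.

1.180

At Y = 1200: Q = 77.944.
dQ/dY = 5.31/(2√Y) = 0.0766432 at this income.
η = (dQ/dY)·(Y/Q) = 0.0766432 × (1200/77.944) = 1.180.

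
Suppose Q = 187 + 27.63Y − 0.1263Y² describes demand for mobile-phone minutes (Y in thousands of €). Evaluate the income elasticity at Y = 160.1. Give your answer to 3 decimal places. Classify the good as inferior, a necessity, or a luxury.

At Y = 160.1: Q = 1373.2401.
dQ/dY = 27.63 − 0.2526Y = -12.81126.
η = (dQ/dY)·(Y/Q) = -12.81126 × (160.1/1373.2401) = -1.494.
η < 0 ⇒ inferior good.

-1.494 (inferior good)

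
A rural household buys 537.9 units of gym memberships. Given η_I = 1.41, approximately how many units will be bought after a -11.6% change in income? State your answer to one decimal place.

%ΔQ ≈ η × %ΔI = 1.41 × (-11.6%) = -16.356%.
New Q ≈ 537.9 × (1 − 0.16356) = 449.9.

449.9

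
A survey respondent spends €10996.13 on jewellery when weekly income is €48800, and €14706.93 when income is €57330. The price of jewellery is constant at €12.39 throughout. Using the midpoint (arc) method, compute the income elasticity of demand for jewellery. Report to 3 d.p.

1.796

With a constant price, Q₁ = 10996.13/12.39 = 887.500 and Q₂ = 14706.93/12.39 = 1187.000 (equivalently, work directly with expenditure since P cancels).
Midpoint %ΔQ = (14706.93 − 10996.13)/12851.53 = 0.28874; midpoint %ΔI = (57330 − 48800)/53065 = 0.16075.
η = 0.28874 / 0.16075 = 1.796.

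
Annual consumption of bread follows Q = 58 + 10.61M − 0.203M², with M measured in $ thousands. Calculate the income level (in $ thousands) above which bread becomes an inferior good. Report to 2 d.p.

26.13

dQ/dM = 10.61 − 0.406M.
The good is inferior where dQ/dM < 0. Setting dQ/dM = 0 gives M = 10.61 / 0.406 = 26.13.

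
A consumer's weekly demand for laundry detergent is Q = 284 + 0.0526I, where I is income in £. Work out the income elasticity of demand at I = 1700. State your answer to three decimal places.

0.239

At I = 1700: Q = 373.420.
dQ/dI = 0.0526.
η = (dQ/dI)·(I/Q) = 0.0526 × (1700/373.420) = 0.239.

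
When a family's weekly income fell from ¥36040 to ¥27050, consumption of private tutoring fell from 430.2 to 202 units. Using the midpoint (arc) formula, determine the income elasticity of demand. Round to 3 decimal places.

ΔQ = 202 − 430.2 = -228.2; midpoint Q̄ = (430.2 + 202)/2 = 316.1.
ΔI = 27050 − 36040 = -8990; midpoint Ī = (36040 + 27050)/2 = 31545.
η = (ΔQ/Q̄) ÷ (ΔI/Ī) = (-228.2/316.1) ÷ (-8990/31545) = 2.533.

2.533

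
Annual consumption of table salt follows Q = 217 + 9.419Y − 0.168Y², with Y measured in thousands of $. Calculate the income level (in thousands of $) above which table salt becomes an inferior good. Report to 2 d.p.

dQ/dY = 9.419 − 0.336Y.
The good is inferior where dQ/dY < 0. Setting dQ/dY = 0 gives Y = 9.419 / 0.336 = 28.03.

28.03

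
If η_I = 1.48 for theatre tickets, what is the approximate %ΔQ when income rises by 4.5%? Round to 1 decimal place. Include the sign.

6.7%

%ΔQ ≈ η × %ΔI = 1.48 × 4.5% = 6.7%.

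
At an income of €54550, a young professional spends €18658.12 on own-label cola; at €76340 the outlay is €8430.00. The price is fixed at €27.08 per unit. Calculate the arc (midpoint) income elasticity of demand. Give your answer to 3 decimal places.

-2.268

With a constant price, Q₁ = 18658.12/27.08 = 689.000 and Q₂ = 8430.00/27.08 = 311.300 (equivalently, work directly with expenditure since P cancels).
Midpoint %ΔQ = (8430.00 − 18658.12)/13544.06 = -0.75517; midpoint %ΔI = (76340 − 54550)/65445 = 0.33295.
η = -0.75517 / 0.33295 = -2.268.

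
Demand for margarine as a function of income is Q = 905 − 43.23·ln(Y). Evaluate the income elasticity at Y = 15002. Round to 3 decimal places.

At Y = 15002: Q = 489.303.
dQ/dY = -43.23/Y = -0.00288162 at this income.
η = (dQ/dY)·(Y/Q) = -0.00288162 × (15002/489.303) = -0.088.

-0.088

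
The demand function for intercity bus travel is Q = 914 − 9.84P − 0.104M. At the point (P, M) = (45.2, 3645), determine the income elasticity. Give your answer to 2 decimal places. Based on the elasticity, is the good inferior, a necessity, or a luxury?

At P = 45.2, M = 3645: Q = 90.152.
Holding P constant, ∂Q/∂M = −0.104.
η_M = (∂Q/∂M)·(M/Q) = -0.104 × (3645/90.152) = -4.20.
Since η < 0, this is an inferior good.

-4.20 (inferior good)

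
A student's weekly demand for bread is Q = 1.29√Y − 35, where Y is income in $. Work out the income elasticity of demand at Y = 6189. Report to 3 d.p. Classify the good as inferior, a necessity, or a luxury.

At Y = 6189: Q = 66.485.
dQ/dY = 1.29/(2√Y) = 0.00819878 at this income.
η = (dQ/dY)·(Y/Q) = 0.00819878 × (6189/66.485) = 0.763.
Since 0 < η < 1, the good is a necessity.

0.763 (necessity)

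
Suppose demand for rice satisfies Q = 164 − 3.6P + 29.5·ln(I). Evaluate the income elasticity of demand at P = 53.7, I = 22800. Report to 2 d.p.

0.11

At P = 53.7, I = 22800: Q = 266.698.
Holding P constant, ∂Q/∂I = 29.5/I = 0.00129386.
η_I = (∂Q/∂I)·(I/Q) = 0.00129386 × (22800/266.698) = 0.11.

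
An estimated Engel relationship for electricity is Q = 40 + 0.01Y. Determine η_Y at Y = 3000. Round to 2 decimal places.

At Y = 3000: Q = 70.000.
dQ/dY = 0.01.
η = (dQ/dY)·(Y/Q) = 0.01 × (3000/70.000) = 0.43.

0.43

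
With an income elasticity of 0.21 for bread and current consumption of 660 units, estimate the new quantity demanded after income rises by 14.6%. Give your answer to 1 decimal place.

%ΔQ ≈ η × %ΔI = 0.21 × 14.6% = 3.066%.
New Q ≈ 660 × (1 + 0.03066) = 680.2.

680.2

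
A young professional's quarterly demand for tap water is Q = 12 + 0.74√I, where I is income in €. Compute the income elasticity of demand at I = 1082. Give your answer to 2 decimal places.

0.33

At I = 1082: Q = 36.341.
dQ/dI = 0.74/(2√I) = 0.0112483 at this income.
η = (dQ/dI)·(I/Q) = 0.0112483 × (1082/36.341) = 0.33.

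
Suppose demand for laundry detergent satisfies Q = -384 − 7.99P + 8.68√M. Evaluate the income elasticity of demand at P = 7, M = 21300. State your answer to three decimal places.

At P = 7, M = 21300: Q = 826.874.
Holding P constant, ∂Q/∂M = 8.68/(2√M) = 0.0297372.
η_M = (∂Q/∂M)·(M/Q) = 0.0297372 × (21300/826.874) = 0.766.

0.766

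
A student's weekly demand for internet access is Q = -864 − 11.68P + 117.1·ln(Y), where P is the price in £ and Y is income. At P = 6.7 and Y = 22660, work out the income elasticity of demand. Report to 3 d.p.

At P = 6.7, Y = 22660: Q = 232.065.
Holding P constant, ∂Q/∂Y = 117.1/Y = 0.0051677.
η_Y = (∂Q/∂Y)·(Y/Q) = 0.0051677 × (22660/232.065) = 0.505.

0.505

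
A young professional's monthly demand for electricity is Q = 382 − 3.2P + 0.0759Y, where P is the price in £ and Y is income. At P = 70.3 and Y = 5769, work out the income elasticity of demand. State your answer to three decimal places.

0.736

At P = 70.3, Y = 5769: Q = 594.907.
Holding P constant, ∂Q/∂Y = 0.0759.
η_Y = (∂Q/∂Y)·(Y/Q) = 0.0759 × (5769/594.907) = 0.736.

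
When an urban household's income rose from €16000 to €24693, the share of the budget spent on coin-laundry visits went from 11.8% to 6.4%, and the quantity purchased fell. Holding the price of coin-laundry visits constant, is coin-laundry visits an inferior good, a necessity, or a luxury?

Quantity demanded falls as income rises, so η < 0.

inferior good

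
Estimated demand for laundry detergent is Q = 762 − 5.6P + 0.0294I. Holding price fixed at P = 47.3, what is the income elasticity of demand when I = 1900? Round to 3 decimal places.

0.101

At P = 47.3, I = 1900: Q = 552.980.
Holding P constant, ∂Q/∂I = 0.0294.
η_I = (∂Q/∂I)·(I/Q) = 0.0294 × (1900/552.980) = 0.101.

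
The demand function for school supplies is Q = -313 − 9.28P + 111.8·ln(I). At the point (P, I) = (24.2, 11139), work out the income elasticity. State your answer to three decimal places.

At P = 24.2, I = 11139: Q = 504.200.
Holding P constant, ∂Q/∂I = 111.8/I = 0.0100368.
η_I = (∂Q/∂I)·(I/Q) = 0.0100368 × (11139/504.200) = 0.222.

0.222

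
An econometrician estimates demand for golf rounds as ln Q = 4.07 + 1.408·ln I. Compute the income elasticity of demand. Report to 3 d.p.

In a log-linear demand, the coefficient on ln I is the income elasticity.
So η = 1.408.

1.408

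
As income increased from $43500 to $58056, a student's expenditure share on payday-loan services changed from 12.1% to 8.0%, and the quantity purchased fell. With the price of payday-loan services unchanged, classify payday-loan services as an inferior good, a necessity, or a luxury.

Quantity demanded falls as income rises, so η < 0.

inferior good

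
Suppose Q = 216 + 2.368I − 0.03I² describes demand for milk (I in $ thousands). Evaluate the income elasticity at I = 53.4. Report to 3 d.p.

-0.174

At I = 53.4: Q = 256.9044.
dQ/dI = 2.368 − 0.06I = -0.83600.
η = (dQ/dI)·(I/Q) = -0.83600 × (53.4/256.9044) = -0.174.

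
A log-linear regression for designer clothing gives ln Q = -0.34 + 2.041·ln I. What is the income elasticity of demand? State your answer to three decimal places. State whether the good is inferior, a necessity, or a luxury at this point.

In a log-linear demand, the coefficient on ln I is the income elasticity.
So η = 2.041.
η > 1 ⇒ luxury.

2.041 (luxury)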